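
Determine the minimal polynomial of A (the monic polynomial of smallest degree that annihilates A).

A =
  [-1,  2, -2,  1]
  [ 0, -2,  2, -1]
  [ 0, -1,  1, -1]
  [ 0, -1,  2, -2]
x^3 + 3*x^2 + 3*x + 1

The characteristic polynomial is χ_A(x) = (x + 1)^4, so the eigenvalues are known. The minimal polynomial is
  m_A(x) = Π_λ (x − λ)^{k_λ}
where k_λ is the size of the *largest* Jordan block for λ (equivalently, the smallest k with (A − λI)^k v = 0 for every generalised eigenvector v of λ).

  λ = -1: largest Jordan block has size 3, contributing (x + 1)^3

So m_A(x) = (x + 1)^3 = x^3 + 3*x^2 + 3*x + 1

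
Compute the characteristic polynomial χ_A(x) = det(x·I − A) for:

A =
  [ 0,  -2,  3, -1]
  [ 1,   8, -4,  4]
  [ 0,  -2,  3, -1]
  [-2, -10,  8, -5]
x^4 - 6*x^3 + 9*x^2

Expanding det(x·I − A) (e.g. by cofactor expansion or by noting that A is similar to its Jordan form J, which has the same characteristic polynomial as A) gives
  χ_A(x) = x^4 - 6*x^3 + 9*x^2
which factors as x^2*(x - 3)^2. The eigenvalues (with algebraic multiplicities) are λ = 0 with multiplicity 2, λ = 3 with multiplicity 2.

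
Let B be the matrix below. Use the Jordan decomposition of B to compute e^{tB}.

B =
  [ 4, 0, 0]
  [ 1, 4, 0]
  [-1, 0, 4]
e^{tB} =
  [exp(4*t), 0, 0]
  [t*exp(4*t), exp(4*t), 0]
  [-t*exp(4*t), 0, exp(4*t)]

Strategy: write B = P · J · P⁻¹ where J is a Jordan canonical form, so e^{tB} = P · e^{tJ} · P⁻¹, and e^{tJ} can be computed block-by-block.

B has Jordan form
J =
  [4, 1, 0]
  [0, 4, 0]
  [0, 0, 4]
(up to reordering of blocks).

Per-block formulas:
  For a 2×2 Jordan block J_2(4): exp(t · J_2(4)) = e^(4t)·(I + t·N), where N is the 2×2 nilpotent shift.
  For a 1×1 block at λ = 4: exp(t · [4]) = [e^(4t)].

After assembling e^{tJ} and conjugating by P, we get:

e^{tB} =
  [exp(4*t), 0, 0]
  [t*exp(4*t), exp(4*t), 0]
  [-t*exp(4*t), 0, exp(4*t)]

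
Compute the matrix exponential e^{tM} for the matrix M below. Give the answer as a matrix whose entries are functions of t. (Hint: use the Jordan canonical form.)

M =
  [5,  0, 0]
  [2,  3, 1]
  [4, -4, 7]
e^{tM} =
  [exp(5*t), 0, 0]
  [2*t*exp(5*t), -2*t*exp(5*t) + exp(5*t), t*exp(5*t)]
  [4*t*exp(5*t), -4*t*exp(5*t), 2*t*exp(5*t) + exp(5*t)]

Strategy: write M = P · J · P⁻¹ where J is a Jordan canonical form, so e^{tM} = P · e^{tJ} · P⁻¹, and e^{tJ} can be computed block-by-block.

M has Jordan form
J =
  [5, 1, 0]
  [0, 5, 0]
  [0, 0, 5]
(up to reordering of blocks).

Per-block formulas:
  For a 2×2 Jordan block J_2(5): exp(t · J_2(5)) = e^(5t)·(I + t·N), where N is the 2×2 nilpotent shift.
  For a 1×1 block at λ = 5: exp(t · [5]) = [e^(5t)].

After assembling e^{tJ} and conjugating by P, we get:

e^{tM} =
  [exp(5*t), 0, 0]
  [2*t*exp(5*t), -2*t*exp(5*t) + exp(5*t), t*exp(5*t)]
  [4*t*exp(5*t), -4*t*exp(5*t), 2*t*exp(5*t) + exp(5*t)]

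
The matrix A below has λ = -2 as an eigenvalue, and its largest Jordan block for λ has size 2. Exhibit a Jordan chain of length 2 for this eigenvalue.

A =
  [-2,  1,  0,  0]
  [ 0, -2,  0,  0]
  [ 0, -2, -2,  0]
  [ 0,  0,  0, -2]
A Jordan chain for λ = -2 of length 2:
v_1 = (1, 0, -2, 0)ᵀ
v_2 = (0, 1, 0, 0)ᵀ

Let N = A − (-2)·I. We want v_2 with N^2 v_2 = 0 but N^1 v_2 ≠ 0; then v_{j-1} := N · v_j for j = 2, …, 2.

Pick v_2 = (0, 1, 0, 0)ᵀ.
Then v_1 = N · v_2 = (1, 0, -2, 0)ᵀ.

Sanity check: (A − (-2)·I) v_1 = (0, 0, 0, 0)ᵀ = 0. ✓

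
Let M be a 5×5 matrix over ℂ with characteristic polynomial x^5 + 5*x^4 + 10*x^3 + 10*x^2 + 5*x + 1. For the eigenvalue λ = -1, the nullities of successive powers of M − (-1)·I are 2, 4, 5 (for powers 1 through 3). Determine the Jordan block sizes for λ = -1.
Block sizes for λ = -1: [3, 2]

From the dimensions of kernels of powers, the number of Jordan blocks of size at least j is d_j − d_{j−1} where d_j = dim ker(N^j) (with d_0 = 0). Computing the differences gives [2, 2, 1].
The number of blocks of size exactly k is (#blocks of size ≥ k) − (#blocks of size ≥ k + 1), so the partition is: 1 block(s) of size 2, 1 block(s) of size 3.
In nonincreasing order the block sizes are [3, 2].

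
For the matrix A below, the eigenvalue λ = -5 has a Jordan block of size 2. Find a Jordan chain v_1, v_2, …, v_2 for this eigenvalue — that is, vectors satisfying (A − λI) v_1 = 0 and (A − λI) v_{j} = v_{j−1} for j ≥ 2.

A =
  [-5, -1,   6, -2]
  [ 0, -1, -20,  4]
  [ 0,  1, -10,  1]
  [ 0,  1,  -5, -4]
A Jordan chain for λ = -5 of length 2:
v_1 = (-1, 4, 1, 1)ᵀ
v_2 = (0, 1, 0, 0)ᵀ

Let N = A − (-5)·I. We want v_2 with N^2 v_2 = 0 but N^1 v_2 ≠ 0; then v_{j-1} := N · v_j for j = 2, …, 2.

Pick v_2 = (0, 1, 0, 0)ᵀ.
Then v_1 = N · v_2 = (-1, 4, 1, 1)ᵀ.

Sanity check: (A − (-5)·I) v_1 = (0, 0, 0, 0)ᵀ = 0. ✓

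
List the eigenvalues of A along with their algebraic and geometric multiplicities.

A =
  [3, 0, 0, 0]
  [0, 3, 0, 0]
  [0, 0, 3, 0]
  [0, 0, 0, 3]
λ = 3: alg = 4, geom = 4

Step 1 — factor the characteristic polynomial to read off the algebraic multiplicities:
  χ_A(x) = (x - 3)^4

Step 2 — compute geometric multiplicities via the rank-nullity identity g(λ) = n − rank(A − λI):
  rank(A − (3)·I) = 0, so dim ker(A − (3)·I) = n − 0 = 4

Summary:
  λ = 3: algebraic multiplicity = 4, geometric multiplicity = 4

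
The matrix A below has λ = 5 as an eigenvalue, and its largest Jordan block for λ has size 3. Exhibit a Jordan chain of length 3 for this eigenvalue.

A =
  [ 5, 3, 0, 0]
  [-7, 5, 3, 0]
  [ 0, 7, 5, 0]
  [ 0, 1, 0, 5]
A Jordan chain for λ = 5 of length 3:
v_1 = (-21, 0, -49, -7)ᵀ
v_2 = (0, -7, 0, 0)ᵀ
v_3 = (1, 0, 0, 0)ᵀ

Let N = A − (5)·I. We want v_3 with N^3 v_3 = 0 but N^2 v_3 ≠ 0; then v_{j-1} := N · v_j for j = 3, …, 2.

Pick v_3 = (1, 0, 0, 0)ᵀ.
Then v_2 = N · v_3 = (0, -7, 0, 0)ᵀ.
Then v_1 = N · v_2 = (-21, 0, -49, -7)ᵀ.

Sanity check: (A − (5)·I) v_1 = (0, 0, 0, 0)ᵀ = 0. ✓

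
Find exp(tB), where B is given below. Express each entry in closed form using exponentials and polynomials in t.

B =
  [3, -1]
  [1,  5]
e^{tB} =
  [-t*exp(4*t) + exp(4*t), -t*exp(4*t)]
  [t*exp(4*t), t*exp(4*t) + exp(4*t)]

Strategy: write B = P · J · P⁻¹ where J is a Jordan canonical form, so e^{tB} = P · e^{tJ} · P⁻¹, and e^{tJ} can be computed block-by-block.

B has Jordan form
J =
  [4, 1]
  [0, 4]
(up to reordering of blocks).

Per-block formulas:
  For a 2×2 Jordan block J_2(4): exp(t · J_2(4)) = e^(4t)·(I + t·N), where N is the 2×2 nilpotent shift.

After assembling e^{tJ} and conjugating by P, we get:

e^{tB} =
  [-t*exp(4*t) + exp(4*t), -t*exp(4*t)]
  [t*exp(4*t), t*exp(4*t) + exp(4*t)]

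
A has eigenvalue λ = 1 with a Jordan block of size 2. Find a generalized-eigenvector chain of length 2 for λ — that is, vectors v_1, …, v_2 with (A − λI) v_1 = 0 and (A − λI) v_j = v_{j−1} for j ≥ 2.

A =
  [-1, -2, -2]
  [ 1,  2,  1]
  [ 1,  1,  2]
A Jordan chain for λ = 1 of length 2:
v_1 = (-2, 1, 1)ᵀ
v_2 = (1, 0, 0)ᵀ

Let N = A − (1)·I. We want v_2 with N^2 v_2 = 0 but N^1 v_2 ≠ 0; then v_{j-1} := N · v_j for j = 2, …, 2.

Pick v_2 = (1, 0, 0)ᵀ.
Then v_1 = N · v_2 = (-2, 1, 1)ᵀ.

Sanity check: (A − (1)·I) v_1 = (0, 0, 0)ᵀ = 0. ✓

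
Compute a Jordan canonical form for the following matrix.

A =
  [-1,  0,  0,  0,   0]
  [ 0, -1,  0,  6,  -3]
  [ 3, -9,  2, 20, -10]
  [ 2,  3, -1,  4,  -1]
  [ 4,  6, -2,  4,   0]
J_1(-1) ⊕ J_1(-1) ⊕ J_3(2)

The characteristic polynomial is
  det(x·I − A) = x^5 - 4*x^4 + x^3 + 10*x^2 - 4*x - 8 = (x - 2)^3*(x + 1)^2

Eigenvalues and multiplicities (the geometric multiplicity of λ is n − rank(A − λI), which equals the number of Jordan blocks for λ):
  λ = -1: algebraic multiplicity = 2, geometric multiplicity = 2
  λ = 2: algebraic multiplicity = 3, geometric multiplicity = 1

Determining the block sizes for each eigenvalue:
  λ = -1: gm = am = 2, so every block has size 1 → block sizes [1, 1]
  λ = 2: one block (gm = 1), so the single block has size am = 3 → block sizes [3]

Assembling the blocks gives a Jordan form
J =
  [-1,  0, 0, 0, 0]
  [ 0, -1, 0, 0, 0]
  [ 0,  0, 2, 1, 0]
  [ 0,  0, 0, 2, 1]
  [ 0,  0, 0, 0, 2]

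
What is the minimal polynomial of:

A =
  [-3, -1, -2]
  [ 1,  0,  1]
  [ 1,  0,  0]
x^3 + 3*x^2 + 3*x + 1

The characteristic polynomial is χ_A(x) = (x + 1)^3, so the eigenvalues are known. The minimal polynomial is
  m_A(x) = Π_λ (x − λ)^{k_λ}
where k_λ is the size of the *largest* Jordan block for λ (equivalently, the smallest k with (A − λI)^k v = 0 for every generalised eigenvector v of λ).

  λ = -1: largest Jordan block has size 3, contributing (x + 1)^3

So m_A(x) = (x + 1)^3 = x^3 + 3*x^2 + 3*x + 1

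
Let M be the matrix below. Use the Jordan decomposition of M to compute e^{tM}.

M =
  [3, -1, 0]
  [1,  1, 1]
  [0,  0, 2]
e^{tM} =
  [t*exp(2*t) + exp(2*t), -t*exp(2*t), -t^2*exp(2*t)/2]
  [t*exp(2*t), -t*exp(2*t) + exp(2*t), -t^2*exp(2*t)/2 + t*exp(2*t)]
  [0, 0, exp(2*t)]

Strategy: write M = P · J · P⁻¹ where J is a Jordan canonical form, so e^{tM} = P · e^{tJ} · P⁻¹, and e^{tJ} can be computed block-by-block.

M has Jordan form
J =
  [2, 1, 0]
  [0, 2, 1]
  [0, 0, 2]
(up to reordering of blocks).

Per-block formulas:
  For a 3×3 Jordan block J_3(2): exp(t · J_3(2)) = e^(2t)·(I + t·N + (t^2/2)·N^2), where N is the 3×3 nilpotent shift.

After assembling e^{tJ} and conjugating by P, we get:

e^{tM} =
  [t*exp(2*t) + exp(2*t), -t*exp(2*t), -t^2*exp(2*t)/2]
  [t*exp(2*t), -t*exp(2*t) + exp(2*t), -t^2*exp(2*t)/2 + t*exp(2*t)]
  [0, 0, exp(2*t)]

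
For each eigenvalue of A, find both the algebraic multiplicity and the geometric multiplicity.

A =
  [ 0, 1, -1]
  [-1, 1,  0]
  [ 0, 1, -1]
λ = 0: alg = 3, geom = 1

Step 1 — factor the characteristic polynomial to read off the algebraic multiplicities:
  χ_A(x) = x^3

Step 2 — compute geometric multiplicities via the rank-nullity identity g(λ) = n − rank(A − λI):
  rank(A − (0)·I) = 2, so dim ker(A − (0)·I) = n − 2 = 1

Summary:
  λ = 0: algebraic multiplicity = 3, geometric multiplicity = 1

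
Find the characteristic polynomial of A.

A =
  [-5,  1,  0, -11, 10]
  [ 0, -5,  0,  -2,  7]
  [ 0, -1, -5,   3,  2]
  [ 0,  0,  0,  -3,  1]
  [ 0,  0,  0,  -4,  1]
x^5 + 17*x^4 + 106*x^3 + 290*x^2 + 325*x + 125

Expanding det(x·I − A) (e.g. by cofactor expansion or by noting that A is similar to its Jordan form J, which has the same characteristic polynomial as A) gives
  χ_A(x) = x^5 + 17*x^4 + 106*x^3 + 290*x^2 + 325*x + 125
which factors as (x + 1)^2*(x + 5)^3. The eigenvalues (with algebraic multiplicities) are λ = -5 with multiplicity 3, λ = -1 with multiplicity 2.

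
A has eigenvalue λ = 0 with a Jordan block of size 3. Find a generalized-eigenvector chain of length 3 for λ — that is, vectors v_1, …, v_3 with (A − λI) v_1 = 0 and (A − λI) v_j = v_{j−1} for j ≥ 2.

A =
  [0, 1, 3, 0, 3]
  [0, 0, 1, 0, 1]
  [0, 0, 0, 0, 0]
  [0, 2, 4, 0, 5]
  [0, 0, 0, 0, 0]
A Jordan chain for λ = 0 of length 3:
v_1 = (1, 0, 0, 2, 0)ᵀ
v_2 = (3, 1, 0, 4, 0)ᵀ
v_3 = (0, 0, 1, 0, 0)ᵀ

Let N = A − (0)·I. We want v_3 with N^3 v_3 = 0 but N^2 v_3 ≠ 0; then v_{j-1} := N · v_j for j = 3, …, 2.

Pick v_3 = (0, 0, 1, 0, 0)ᵀ.
Then v_2 = N · v_3 = (3, 1, 0, 4, 0)ᵀ.
Then v_1 = N · v_2 = (1, 0, 0, 2, 0)ᵀ.

Sanity check: (A − (0)·I) v_1 = (0, 0, 0, 0, 0)ᵀ = 0. ✓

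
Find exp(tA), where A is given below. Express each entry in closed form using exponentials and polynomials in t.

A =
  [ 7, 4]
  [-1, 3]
e^{tA} =
  [2*t*exp(5*t) + exp(5*t), 4*t*exp(5*t)]
  [-t*exp(5*t), -2*t*exp(5*t) + exp(5*t)]

Strategy: write A = P · J · P⁻¹ where J is a Jordan canonical form, so e^{tA} = P · e^{tJ} · P⁻¹, and e^{tJ} can be computed block-by-block.

A has Jordan form
J =
  [5, 1]
  [0, 5]
(up to reordering of blocks).

Per-block formulas:
  For a 2×2 Jordan block J_2(5): exp(t · J_2(5)) = e^(5t)·(I + t·N), where N is the 2×2 nilpotent shift.

After assembling e^{tJ} and conjugating by P, we get:

e^{tA} =
  [2*t*exp(5*t) + exp(5*t), 4*t*exp(5*t)]
  [-t*exp(5*t), -2*t*exp(5*t) + exp(5*t)]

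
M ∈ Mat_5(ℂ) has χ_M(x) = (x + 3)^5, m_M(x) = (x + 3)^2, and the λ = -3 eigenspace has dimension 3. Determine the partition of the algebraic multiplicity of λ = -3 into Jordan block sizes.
Block sizes for λ = -3: [2, 2, 1]

Step 1 — from the characteristic polynomial, algebraic multiplicity of λ = -3 is 5. From dim ker(M − (-3)·I) = 3, there are exactly 3 Jordan blocks for λ = -3.
Step 2 — from the minimal polynomial, the factor (x + 3)^2 tells us the largest block for λ = -3 has size 2.
Step 3 — with total size 5, 3 blocks, and largest block 2, the block sizes (in nonincreasing order) are [2, 2, 1].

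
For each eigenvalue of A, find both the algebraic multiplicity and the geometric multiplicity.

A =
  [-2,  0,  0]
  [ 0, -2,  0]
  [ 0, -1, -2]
λ = -2: alg = 3, geom = 2

Step 1 — factor the characteristic polynomial to read off the algebraic multiplicities:
  χ_A(x) = (x + 2)^3

Step 2 — compute geometric multiplicities via the rank-nullity identity g(λ) = n − rank(A − λI):
  rank(A − (-2)·I) = 1, so dim ker(A − (-2)·I) = n − 1 = 2

Summary:
  λ = -2: algebraic multiplicity = 3, geometric multiplicity = 2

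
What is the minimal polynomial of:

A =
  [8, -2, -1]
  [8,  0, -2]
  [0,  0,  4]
x^2 - 8*x + 16

The characteristic polynomial is χ_A(x) = (x - 4)^3, so the eigenvalues are known. The minimal polynomial is
  m_A(x) = Π_λ (x − λ)^{k_λ}
where k_λ is the size of the *largest* Jordan block for λ (equivalently, the smallest k with (A − λI)^k v = 0 for every generalised eigenvector v of λ).

  λ = 4: largest Jordan block has size 2, contributing (x − 4)^2

So m_A(x) = (x - 4)^2 = x^2 - 8*x + 16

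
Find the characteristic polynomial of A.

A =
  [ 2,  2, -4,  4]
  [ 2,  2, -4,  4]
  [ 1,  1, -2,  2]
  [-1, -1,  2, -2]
x^4

Expanding det(x·I − A) (e.g. by cofactor expansion or by noting that A is similar to its Jordan form J, which has the same characteristic polynomial as A) gives
  χ_A(x) = x^4
which factors as x^4. The eigenvalues (with algebraic multiplicities) are λ = 0 with multiplicity 4.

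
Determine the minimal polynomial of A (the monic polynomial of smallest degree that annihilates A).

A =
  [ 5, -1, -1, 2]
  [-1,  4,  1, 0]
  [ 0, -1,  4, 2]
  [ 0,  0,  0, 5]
x^3 - 13*x^2 + 56*x - 80

The characteristic polynomial is χ_A(x) = (x - 5)^2*(x - 4)^2, so the eigenvalues are known. The minimal polynomial is
  m_A(x) = Π_λ (x − λ)^{k_λ}
where k_λ is the size of the *largest* Jordan block for λ (equivalently, the smallest k with (A − λI)^k v = 0 for every generalised eigenvector v of λ).

  λ = 4: largest Jordan block has size 2, contributing (x − 4)^2
  λ = 5: largest Jordan block has size 1, contributing (x − 5)

So m_A(x) = (x - 5)*(x - 4)^2 = x^3 - 13*x^2 + 56*x - 80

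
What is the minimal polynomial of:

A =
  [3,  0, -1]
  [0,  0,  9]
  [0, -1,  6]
x^3 - 9*x^2 + 27*x - 27

The characteristic polynomial is χ_A(x) = (x - 3)^3, so the eigenvalues are known. The minimal polynomial is
  m_A(x) = Π_λ (x − λ)^{k_λ}
where k_λ is the size of the *largest* Jordan block for λ (equivalently, the smallest k with (A − λI)^k v = 0 for every generalised eigenvector v of λ).

  λ = 3: largest Jordan block has size 3, contributing (x − 3)^3

So m_A(x) = (x - 3)^3 = x^3 - 9*x^2 + 27*x - 27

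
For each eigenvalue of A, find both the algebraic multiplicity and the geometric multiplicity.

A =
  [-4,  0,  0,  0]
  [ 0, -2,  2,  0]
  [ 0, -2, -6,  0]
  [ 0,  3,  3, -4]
λ = -4: alg = 4, geom = 3

Step 1 — factor the characteristic polynomial to read off the algebraic multiplicities:
  χ_A(x) = (x + 4)^4

Step 2 — compute geometric multiplicities via the rank-nullity identity g(λ) = n − rank(A − λI):
  rank(A − (-4)·I) = 1, so dim ker(A − (-4)·I) = n − 1 = 3

Summary:
  λ = -4: algebraic multiplicity = 4, geometric multiplicity = 3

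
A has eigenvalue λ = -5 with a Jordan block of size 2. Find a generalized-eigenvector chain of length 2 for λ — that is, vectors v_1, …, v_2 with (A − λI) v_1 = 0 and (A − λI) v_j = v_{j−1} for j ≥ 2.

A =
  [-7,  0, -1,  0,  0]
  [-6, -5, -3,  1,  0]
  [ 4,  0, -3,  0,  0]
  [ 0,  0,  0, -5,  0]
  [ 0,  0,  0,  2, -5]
A Jordan chain for λ = -5 of length 2:
v_1 = (-2, -6, 4, 0, 0)ᵀ
v_2 = (1, 0, 0, 0, 0)ᵀ

Let N = A − (-5)·I. We want v_2 with N^2 v_2 = 0 but N^1 v_2 ≠ 0; then v_{j-1} := N · v_j for j = 2, …, 2.

Pick v_2 = (1, 0, 0, 0, 0)ᵀ.
Then v_1 = N · v_2 = (-2, -6, 4, 0, 0)ᵀ.

Sanity check: (A − (-5)·I) v_1 = (0, 0, 0, 0, 0)ᵀ = 0. ✓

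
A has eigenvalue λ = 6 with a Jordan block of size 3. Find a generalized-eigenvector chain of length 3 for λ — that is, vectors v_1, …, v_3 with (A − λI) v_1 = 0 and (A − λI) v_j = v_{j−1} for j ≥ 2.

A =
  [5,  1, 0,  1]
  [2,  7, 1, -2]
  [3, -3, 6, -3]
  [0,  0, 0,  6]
A Jordan chain for λ = 6 of length 3:
v_1 = (3, 3, -9, 0)ᵀ
v_2 = (-1, 2, 3, 0)ᵀ
v_3 = (1, 0, 0, 0)ᵀ

Let N = A − (6)·I. We want v_3 with N^3 v_3 = 0 but N^2 v_3 ≠ 0; then v_{j-1} := N · v_j for j = 3, …, 2.

Pick v_3 = (1, 0, 0, 0)ᵀ.
Then v_2 = N · v_3 = (-1, 2, 3, 0)ᵀ.
Then v_1 = N · v_2 = (3, 3, -9, 0)ᵀ.

Sanity check: (A − (6)·I) v_1 = (0, 0, 0, 0)ᵀ = 0. ✓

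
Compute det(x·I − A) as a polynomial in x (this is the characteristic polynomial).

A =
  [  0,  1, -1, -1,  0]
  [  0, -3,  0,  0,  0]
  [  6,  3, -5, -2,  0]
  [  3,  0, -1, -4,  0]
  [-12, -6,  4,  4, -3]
x^5 + 15*x^4 + 90*x^3 + 270*x^2 + 405*x + 243

Expanding det(x·I − A) (e.g. by cofactor expansion or by noting that A is similar to its Jordan form J, which has the same characteristic polynomial as A) gives
  χ_A(x) = x^5 + 15*x^4 + 90*x^3 + 270*x^2 + 405*x + 243
which factors as (x + 3)^5. The eigenvalues (with algebraic multiplicities) are λ = -3 with multiplicity 5.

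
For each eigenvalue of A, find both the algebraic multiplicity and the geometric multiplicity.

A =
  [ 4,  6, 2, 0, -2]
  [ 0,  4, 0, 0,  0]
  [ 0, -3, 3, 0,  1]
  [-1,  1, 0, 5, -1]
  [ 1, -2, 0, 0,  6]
λ = 4: alg = 3, geom = 2; λ = 5: alg = 2, geom = 2

Step 1 — factor the characteristic polynomial to read off the algebraic multiplicities:
  χ_A(x) = (x - 5)^2*(x - 4)^3

Step 2 — compute geometric multiplicities via the rank-nullity identity g(λ) = n − rank(A − λI):
  rank(A − (4)·I) = 3, so dim ker(A − (4)·I) = n − 3 = 2
  rank(A − (5)·I) = 3, so dim ker(A − (5)·I) = n − 3 = 2

Summary:
  λ = 4: algebraic multiplicity = 3, geometric multiplicity = 2
  λ = 5: algebraic multiplicity = 2, geometric multiplicity = 2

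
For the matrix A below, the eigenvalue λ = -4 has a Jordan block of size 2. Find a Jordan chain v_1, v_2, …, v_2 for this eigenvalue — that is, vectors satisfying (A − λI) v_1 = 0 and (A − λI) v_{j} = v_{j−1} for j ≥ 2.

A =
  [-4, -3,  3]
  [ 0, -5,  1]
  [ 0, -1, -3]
A Jordan chain for λ = -4 of length 2:
v_1 = (-3, -1, -1)ᵀ
v_2 = (0, 1, 0)ᵀ

Let N = A − (-4)·I. We want v_2 with N^2 v_2 = 0 but N^1 v_2 ≠ 0; then v_{j-1} := N · v_j for j = 2, …, 2.

Pick v_2 = (0, 1, 0)ᵀ.
Then v_1 = N · v_2 = (-3, -1, -1)ᵀ.

Sanity check: (A − (-4)·I) v_1 = (0, 0, 0)ᵀ = 0. ✓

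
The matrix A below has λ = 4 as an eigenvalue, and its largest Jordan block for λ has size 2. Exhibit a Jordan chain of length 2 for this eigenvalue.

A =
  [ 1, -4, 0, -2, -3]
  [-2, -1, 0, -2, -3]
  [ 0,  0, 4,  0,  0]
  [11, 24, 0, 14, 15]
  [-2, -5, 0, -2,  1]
A Jordan chain for λ = 4 of length 2:
v_1 = (-7, -7, 0, 35, -7)ᵀ
v_2 = (1, 1, 0, 0, 0)ᵀ

Let N = A − (4)·I. We want v_2 with N^2 v_2 = 0 but N^1 v_2 ≠ 0; then v_{j-1} := N · v_j for j = 2, …, 2.

Pick v_2 = (1, 1, 0, 0, 0)ᵀ.
Then v_1 = N · v_2 = (-7, -7, 0, 35, -7)ᵀ.

Sanity check: (A − (4)·I) v_1 = (0, 0, 0, 0, 0)ᵀ = 0. ✓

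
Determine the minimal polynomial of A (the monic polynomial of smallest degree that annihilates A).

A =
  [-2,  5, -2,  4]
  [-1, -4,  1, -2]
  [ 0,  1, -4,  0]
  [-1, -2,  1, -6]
x^3 + 12*x^2 + 48*x + 64

The characteristic polynomial is χ_A(x) = (x + 4)^4, so the eigenvalues are known. The minimal polynomial is
  m_A(x) = Π_λ (x − λ)^{k_λ}
where k_λ is the size of the *largest* Jordan block for λ (equivalently, the smallest k with (A − λI)^k v = 0 for every generalised eigenvector v of λ).

  λ = -4: largest Jordan block has size 3, contributing (x + 4)^3

So m_A(x) = (x + 4)^3 = x^3 + 12*x^2 + 48*x + 64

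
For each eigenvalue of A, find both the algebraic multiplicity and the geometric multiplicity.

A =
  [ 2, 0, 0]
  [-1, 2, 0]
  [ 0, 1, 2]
λ = 2: alg = 3, geom = 1

Step 1 — factor the characteristic polynomial to read off the algebraic multiplicities:
  χ_A(x) = (x - 2)^3

Step 2 — compute geometric multiplicities via the rank-nullity identity g(λ) = n − rank(A − λI):
  rank(A − (2)·I) = 2, so dim ker(A − (2)·I) = n − 2 = 1

Summary:
  λ = 2: algebraic multiplicity = 3, geometric multiplicity = 1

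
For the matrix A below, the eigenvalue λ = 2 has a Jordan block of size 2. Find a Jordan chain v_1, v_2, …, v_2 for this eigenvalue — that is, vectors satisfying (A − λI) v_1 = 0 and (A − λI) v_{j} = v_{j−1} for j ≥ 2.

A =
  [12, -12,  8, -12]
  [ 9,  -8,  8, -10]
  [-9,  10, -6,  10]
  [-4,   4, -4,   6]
A Jordan chain for λ = 2 of length 2:
v_1 = (-2, -1, 1, 0)ᵀ
v_2 = (1, 1, 0, 0)ᵀ

Let N = A − (2)·I. We want v_2 with N^2 v_2 = 0 but N^1 v_2 ≠ 0; then v_{j-1} := N · v_j for j = 2, …, 2.

Pick v_2 = (1, 1, 0, 0)ᵀ.
Then v_1 = N · v_2 = (-2, -1, 1, 0)ᵀ.

Sanity check: (A − (2)·I) v_1 = (0, 0, 0, 0)ᵀ = 0. ✓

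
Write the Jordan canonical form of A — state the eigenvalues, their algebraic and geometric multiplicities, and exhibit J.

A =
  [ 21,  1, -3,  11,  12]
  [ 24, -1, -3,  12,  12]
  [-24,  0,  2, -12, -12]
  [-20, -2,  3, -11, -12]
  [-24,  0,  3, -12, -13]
J_2(-1) ⊕ J_1(-1) ⊕ J_1(-1) ⊕ J_1(2)

The characteristic polynomial is
  det(x·I − A) = x^5 + 2*x^4 - 2*x^3 - 8*x^2 - 7*x - 2 = (x - 2)*(x + 1)^4

Eigenvalues and multiplicities (the geometric multiplicity of λ is n − rank(A − λI), which equals the number of Jordan blocks for λ):
  λ = -1: algebraic multiplicity = 4, geometric multiplicity = 3
  λ = 2: algebraic multiplicity = 1, geometric multiplicity = 1

Determining the block sizes for each eigenvalue:
  λ = -1: 3 blocks summing to 4 forces exactly one block of size 2 and the rest size 1 → block sizes [2, 1, 1]
  λ = 2: one block (gm = 1), so the single block has size am = 1 → block sizes [1]

Assembling the blocks gives a Jordan form
J =
  [-1,  1,  0,  0, 0]
  [ 0, -1,  0,  0, 0]
  [ 0,  0, -1,  0, 0]
  [ 0,  0,  0, -1, 0]
  [ 0,  0,  0,  0, 2]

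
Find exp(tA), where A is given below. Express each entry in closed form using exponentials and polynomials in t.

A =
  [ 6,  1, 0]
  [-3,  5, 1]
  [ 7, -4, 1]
e^{tA} =
  [t^2*exp(4*t)/2 + 2*t*exp(4*t) + exp(4*t), 3*t^2*exp(4*t)/2 + t*exp(4*t), t^2*exp(4*t)/2]
  [-t^2*exp(4*t) - 3*t*exp(4*t), -3*t^2*exp(4*t) + t*exp(4*t) + exp(4*t), -t^2*exp(4*t) + t*exp(4*t)]
  [5*t^2*exp(4*t)/2 + 7*t*exp(4*t), 15*t^2*exp(4*t)/2 - 4*t*exp(4*t), 5*t^2*exp(4*t)/2 - 3*t*exp(4*t) + exp(4*t)]

Strategy: write A = P · J · P⁻¹ where J is a Jordan canonical form, so e^{tA} = P · e^{tJ} · P⁻¹, and e^{tJ} can be computed block-by-block.

A has Jordan form
J =
  [4, 1, 0]
  [0, 4, 1]
  [0, 0, 4]
(up to reordering of blocks).

Per-block formulas:
  For a 3×3 Jordan block J_3(4): exp(t · J_3(4)) = e^(4t)·(I + t·N + (t^2/2)·N^2), where N is the 3×3 nilpotent shift.

After assembling e^{tJ} and conjugating by P, we get:

e^{tA} =
  [t^2*exp(4*t)/2 + 2*t*exp(4*t) + exp(4*t), 3*t^2*exp(4*t)/2 + t*exp(4*t), t^2*exp(4*t)/2]
  [-t^2*exp(4*t) - 3*t*exp(4*t), -3*t^2*exp(4*t) + t*exp(4*t) + exp(4*t), -t^2*exp(4*t) + t*exp(4*t)]
  [5*t^2*exp(4*t)/2 + 7*t*exp(4*t), 15*t^2*exp(4*t)/2 - 4*t*exp(4*t), 5*t^2*exp(4*t)/2 - 3*t*exp(4*t) + exp(4*t)]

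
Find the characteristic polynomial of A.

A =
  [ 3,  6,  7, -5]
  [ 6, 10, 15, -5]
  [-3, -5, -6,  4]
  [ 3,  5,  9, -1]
x^4 - 6*x^3 + 9*x^2

Expanding det(x·I − A) (e.g. by cofactor expansion or by noting that A is similar to its Jordan form J, which has the same characteristic polynomial as A) gives
  χ_A(x) = x^4 - 6*x^3 + 9*x^2
which factors as x^2*(x - 3)^2. The eigenvalues (with algebraic multiplicities) are λ = 0 with multiplicity 2, λ = 3 with multiplicity 2.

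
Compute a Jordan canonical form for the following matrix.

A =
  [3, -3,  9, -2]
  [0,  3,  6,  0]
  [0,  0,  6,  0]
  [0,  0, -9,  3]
J_2(3) ⊕ J_1(3) ⊕ J_1(6)

The characteristic polynomial is
  det(x·I − A) = x^4 - 15*x^3 + 81*x^2 - 189*x + 162 = (x - 6)*(x - 3)^3

Eigenvalues and multiplicities (the geometric multiplicity of λ is n − rank(A − λI), which equals the number of Jordan blocks for λ):
  λ = 3: algebraic multiplicity = 3, geometric multiplicity = 2
  λ = 6: algebraic multiplicity = 1, geometric multiplicity = 1

Determining the block sizes for each eigenvalue:
  λ = 3: 2 blocks summing to 3 forces exactly one block of size 2 and the rest size 1 → block sizes [2, 1]
  λ = 6: one block (gm = 1), so the single block has size am = 1 → block sizes [1]

Assembling the blocks gives a Jordan form
J =
  [3, 1, 0, 0]
  [0, 3, 0, 0]
  [0, 0, 3, 0]
  [0, 0, 0, 6]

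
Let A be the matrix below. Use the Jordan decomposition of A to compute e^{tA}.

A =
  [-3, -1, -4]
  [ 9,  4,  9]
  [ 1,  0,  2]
e^{tA} =
  [3*t^2*exp(t)/2 - 4*t*exp(t) + exp(t), t^2*exp(t)/2 - t*exp(t), 3*t^2*exp(t)/2 - 4*t*exp(t)]
  [9*t*exp(t), 3*t*exp(t) + exp(t), 9*t*exp(t)]
  [-3*t^2*exp(t)/2 + t*exp(t), -t^2*exp(t)/2, -3*t^2*exp(t)/2 + t*exp(t) + exp(t)]

Strategy: write A = P · J · P⁻¹ where J is a Jordan canonical form, so e^{tA} = P · e^{tJ} · P⁻¹, and e^{tJ} can be computed block-by-block.

A has Jordan form
J =
  [1, 1, 0]
  [0, 1, 1]
  [0, 0, 1]
(up to reordering of blocks).

Per-block formulas:
  For a 3×3 Jordan block J_3(1): exp(t · J_3(1)) = e^(1t)·(I + t·N + (t^2/2)·N^2), where N is the 3×3 nilpotent shift.

After assembling e^{tJ} and conjugating by P, we get:

e^{tA} =
  [3*t^2*exp(t)/2 - 4*t*exp(t) + exp(t), t^2*exp(t)/2 - t*exp(t), 3*t^2*exp(t)/2 - 4*t*exp(t)]
  [9*t*exp(t), 3*t*exp(t) + exp(t), 9*t*exp(t)]
  [-3*t^2*exp(t)/2 + t*exp(t), -t^2*exp(t)/2, -3*t^2*exp(t)/2 + t*exp(t) + exp(t)]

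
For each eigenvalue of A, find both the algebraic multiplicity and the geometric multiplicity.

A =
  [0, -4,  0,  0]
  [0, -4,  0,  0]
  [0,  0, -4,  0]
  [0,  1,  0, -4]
λ = -4: alg = 3, geom = 2; λ = 0: alg = 1, geom = 1

Step 1 — factor the characteristic polynomial to read off the algebraic multiplicities:
  χ_A(x) = x*(x + 4)^3

Step 2 — compute geometric multiplicities via the rank-nullity identity g(λ) = n − rank(A − λI):
  rank(A − (-4)·I) = 2, so dim ker(A − (-4)·I) = n − 2 = 2
  rank(A − (0)·I) = 3, so dim ker(A − (0)·I) = n − 3 = 1

Summary:
  λ = -4: algebraic multiplicity = 3, geometric multiplicity = 2
  λ = 0: algebraic multiplicity = 1, geometric multiplicity = 1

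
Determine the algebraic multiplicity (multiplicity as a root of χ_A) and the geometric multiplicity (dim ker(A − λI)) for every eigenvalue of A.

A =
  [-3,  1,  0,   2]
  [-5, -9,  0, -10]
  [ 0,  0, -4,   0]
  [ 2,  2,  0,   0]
λ = -4: alg = 4, geom = 3

Step 1 — factor the characteristic polynomial to read off the algebraic multiplicities:
  χ_A(x) = (x + 4)^4

Step 2 — compute geometric multiplicities via the rank-nullity identity g(λ) = n − rank(A − λI):
  rank(A − (-4)·I) = 1, so dim ker(A − (-4)·I) = n − 1 = 3

Summary:
  λ = -4: algebraic multiplicity = 4, geometric multiplicity = 3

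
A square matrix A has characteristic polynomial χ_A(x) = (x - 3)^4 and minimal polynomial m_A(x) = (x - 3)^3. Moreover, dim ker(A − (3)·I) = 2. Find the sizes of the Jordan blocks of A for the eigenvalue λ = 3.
Block sizes for λ = 3: [3, 1]

Step 1 — from the characteristic polynomial, algebraic multiplicity of λ = 3 is 4. From dim ker(A − (3)·I) = 2, there are exactly 2 Jordan blocks for λ = 3.
Step 2 — from the minimal polynomial, the factor (x − 3)^3 tells us the largest block for λ = 3 has size 3.
Step 3 — with total size 4, 2 blocks, and largest block 3, the block sizes (in nonincreasing order) are [3, 1].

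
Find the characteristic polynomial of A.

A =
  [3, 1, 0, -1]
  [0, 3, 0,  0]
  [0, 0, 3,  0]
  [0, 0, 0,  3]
x^4 - 12*x^3 + 54*x^2 - 108*x + 81

Expanding det(x·I − A) (e.g. by cofactor expansion or by noting that A is similar to its Jordan form J, which has the same characteristic polynomial as A) gives
  χ_A(x) = x^4 - 12*x^3 + 54*x^2 - 108*x + 81
which factors as (x - 3)^4. The eigenvalues (with algebraic multiplicities) are λ = 3 with multiplicity 4.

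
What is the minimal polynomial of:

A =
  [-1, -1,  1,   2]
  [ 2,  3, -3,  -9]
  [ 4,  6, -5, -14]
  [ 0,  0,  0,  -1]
x^3 + 3*x^2 + 3*x + 1

The characteristic polynomial is χ_A(x) = (x + 1)^4, so the eigenvalues are known. The minimal polynomial is
  m_A(x) = Π_λ (x − λ)^{k_λ}
where k_λ is the size of the *largest* Jordan block for λ (equivalently, the smallest k with (A − λI)^k v = 0 for every generalised eigenvector v of λ).

  λ = -1: largest Jordan block has size 3, contributing (x + 1)^3

So m_A(x) = (x + 1)^3 = x^3 + 3*x^2 + 3*x + 1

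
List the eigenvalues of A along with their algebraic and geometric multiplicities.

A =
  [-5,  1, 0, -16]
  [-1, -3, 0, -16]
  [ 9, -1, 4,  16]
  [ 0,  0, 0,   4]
λ = -4: alg = 2, geom = 1; λ = 4: alg = 2, geom = 2

Step 1 — factor the characteristic polynomial to read off the algebraic multiplicities:
  χ_A(x) = (x - 4)^2*(x + 4)^2

Step 2 — compute geometric multiplicities via the rank-nullity identity g(λ) = n − rank(A − λI):
  rank(A − (-4)·I) = 3, so dim ker(A − (-4)·I) = n − 3 = 1
  rank(A − (4)·I) = 2, so dim ker(A − (4)·I) = n − 2 = 2

Summary:
  λ = -4: algebraic multiplicity = 2, geometric multiplicity = 1
  λ = 4: algebraic multiplicity = 2, geometric multiplicity = 2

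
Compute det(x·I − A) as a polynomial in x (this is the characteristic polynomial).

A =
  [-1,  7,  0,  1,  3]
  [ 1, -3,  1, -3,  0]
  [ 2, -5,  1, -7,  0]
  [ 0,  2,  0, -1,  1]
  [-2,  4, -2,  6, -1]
x^5 + 5*x^4 + 10*x^3 + 10*x^2 + 5*x + 1

Expanding det(x·I − A) (e.g. by cofactor expansion or by noting that A is similar to its Jordan form J, which has the same characteristic polynomial as A) gives
  χ_A(x) = x^5 + 5*x^4 + 10*x^3 + 10*x^2 + 5*x + 1
which factors as (x + 1)^5. The eigenvalues (with algebraic multiplicities) are λ = -1 with multiplicity 5.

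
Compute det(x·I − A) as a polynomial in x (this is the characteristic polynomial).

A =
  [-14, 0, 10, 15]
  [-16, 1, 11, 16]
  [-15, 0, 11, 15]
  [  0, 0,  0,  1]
x^4 + x^3 - 9*x^2 + 11*x - 4

Expanding det(x·I − A) (e.g. by cofactor expansion or by noting that A is similar to its Jordan form J, which has the same characteristic polynomial as A) gives
  χ_A(x) = x^4 + x^3 - 9*x^2 + 11*x - 4
which factors as (x - 1)^3*(x + 4). The eigenvalues (with algebraic multiplicities) are λ = -4 with multiplicity 1, λ = 1 with multiplicity 3.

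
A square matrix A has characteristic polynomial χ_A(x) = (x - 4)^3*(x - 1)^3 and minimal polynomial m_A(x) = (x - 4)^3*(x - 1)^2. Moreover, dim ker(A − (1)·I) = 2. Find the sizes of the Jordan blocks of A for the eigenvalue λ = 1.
Block sizes for λ = 1: [2, 1]

Step 1 — from the characteristic polynomial, algebraic multiplicity of λ = 1 is 3. From dim ker(A − (1)·I) = 2, there are exactly 2 Jordan blocks for λ = 1.
Step 2 — from the minimal polynomial, the factor (x − 1)^2 tells us the largest block for λ = 1 has size 2.
Step 3 — with total size 3, 2 blocks, and largest block 2, the block sizes (in nonincreasing order) are [2, 1].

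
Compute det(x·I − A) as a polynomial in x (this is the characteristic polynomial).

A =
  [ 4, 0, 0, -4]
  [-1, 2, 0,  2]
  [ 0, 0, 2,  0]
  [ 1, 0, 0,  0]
x^4 - 8*x^3 + 24*x^2 - 32*x + 16

Expanding det(x·I − A) (e.g. by cofactor expansion or by noting that A is similar to its Jordan form J, which has the same characteristic polynomial as A) gives
  χ_A(x) = x^4 - 8*x^3 + 24*x^2 - 32*x + 16
which factors as (x - 2)^4. The eigenvalues (with algebraic multiplicities) are λ = 2 with multiplicity 4.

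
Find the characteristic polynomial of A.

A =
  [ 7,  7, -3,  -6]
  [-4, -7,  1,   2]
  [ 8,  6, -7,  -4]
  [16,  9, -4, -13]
x^4 + 20*x^3 + 150*x^2 + 500*x + 625

Expanding det(x·I − A) (e.g. by cofactor expansion or by noting that A is similar to its Jordan form J, which has the same characteristic polynomial as A) gives
  χ_A(x) = x^4 + 20*x^3 + 150*x^2 + 500*x + 625
which factors as (x + 5)^4. The eigenvalues (with algebraic multiplicities) are λ = -5 with multiplicity 4.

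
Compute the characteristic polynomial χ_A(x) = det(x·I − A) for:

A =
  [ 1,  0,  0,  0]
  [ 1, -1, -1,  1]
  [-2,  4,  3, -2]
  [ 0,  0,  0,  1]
x^4 - 4*x^3 + 6*x^2 - 4*x + 1

Expanding det(x·I − A) (e.g. by cofactor expansion or by noting that A is similar to its Jordan form J, which has the same characteristic polynomial as A) gives
  χ_A(x) = x^4 - 4*x^3 + 6*x^2 - 4*x + 1
which factors as (x - 1)^4. The eigenvalues (with algebraic multiplicities) are λ = 1 with multiplicity 4.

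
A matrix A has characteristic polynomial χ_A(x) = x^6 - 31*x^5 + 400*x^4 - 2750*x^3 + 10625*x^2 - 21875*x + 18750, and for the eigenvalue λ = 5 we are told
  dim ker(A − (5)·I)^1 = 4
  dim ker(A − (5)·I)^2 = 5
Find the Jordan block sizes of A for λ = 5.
Block sizes for λ = 5: [2, 1, 1, 1]

From the dimensions of kernels of powers, the number of Jordan blocks of size at least j is d_j − d_{j−1} where d_j = dim ker(N^j) (with d_0 = 0). Computing the differences gives [4, 1].
The number of blocks of size exactly k is (#blocks of size ≥ k) − (#blocks of size ≥ k + 1), so the partition is: 3 block(s) of size 1, 1 block(s) of size 2.
In nonincreasing order the block sizes are [2, 1, 1, 1].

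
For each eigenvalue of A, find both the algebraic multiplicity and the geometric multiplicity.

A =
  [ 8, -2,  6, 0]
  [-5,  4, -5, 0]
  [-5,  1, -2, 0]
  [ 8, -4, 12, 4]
λ = 3: alg = 2, geom = 1; λ = 4: alg = 2, geom = 2

Step 1 — factor the characteristic polynomial to read off the algebraic multiplicities:
  χ_A(x) = (x - 4)^2*(x - 3)^2

Step 2 — compute geometric multiplicities via the rank-nullity identity g(λ) = n − rank(A − λI):
  rank(A − (3)·I) = 3, so dim ker(A − (3)·I) = n − 3 = 1
  rank(A − (4)·I) = 2, so dim ker(A − (4)·I) = n − 2 = 2

Summary:
  λ = 3: algebraic multiplicity = 2, geometric multiplicity = 1
  λ = 4: algebraic multiplicity = 2, geometric multiplicity = 2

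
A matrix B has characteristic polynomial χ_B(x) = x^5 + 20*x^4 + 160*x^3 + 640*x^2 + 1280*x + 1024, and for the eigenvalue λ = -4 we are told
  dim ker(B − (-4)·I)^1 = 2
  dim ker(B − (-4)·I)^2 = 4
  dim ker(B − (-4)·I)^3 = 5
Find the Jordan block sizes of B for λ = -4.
Block sizes for λ = -4: [3, 2]

From the dimensions of kernels of powers, the number of Jordan blocks of size at least j is d_j − d_{j−1} where d_j = dim ker(N^j) (with d_0 = 0). Computing the differences gives [2, 2, 1].
The number of blocks of size exactly k is (#blocks of size ≥ k) − (#blocks of size ≥ k + 1), so the partition is: 1 block(s) of size 2, 1 block(s) of size 3.
In nonincreasing order the block sizes are [3, 2].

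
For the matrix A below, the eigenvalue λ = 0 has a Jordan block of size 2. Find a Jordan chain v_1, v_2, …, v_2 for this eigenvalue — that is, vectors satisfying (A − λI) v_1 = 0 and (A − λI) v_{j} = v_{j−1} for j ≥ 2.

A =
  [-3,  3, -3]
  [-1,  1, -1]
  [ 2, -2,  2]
A Jordan chain for λ = 0 of length 2:
v_1 = (-3, -1, 2)ᵀ
v_2 = (1, 0, 0)ᵀ

Let N = A − (0)·I. We want v_2 with N^2 v_2 = 0 but N^1 v_2 ≠ 0; then v_{j-1} := N · v_j for j = 2, …, 2.

Pick v_2 = (1, 0, 0)ᵀ.
Then v_1 = N · v_2 = (-3, -1, 2)ᵀ.

Sanity check: (A − (0)·I) v_1 = (0, 0, 0)ᵀ = 0. ✓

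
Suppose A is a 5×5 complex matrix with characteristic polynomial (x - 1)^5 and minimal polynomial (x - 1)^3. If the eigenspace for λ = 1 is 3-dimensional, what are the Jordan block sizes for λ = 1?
Block sizes for λ = 1: [3, 1, 1]

Step 1 — from the characteristic polynomial, algebraic multiplicity of λ = 1 is 5. From dim ker(A − (1)·I) = 3, there are exactly 3 Jordan blocks for λ = 1.
Step 2 — from the minimal polynomial, the factor (x − 1)^3 tells us the largest block for λ = 1 has size 3.
Step 3 — with total size 5, 3 blocks, and largest block 3, the block sizes (in nonincreasing order) are [3, 1, 1].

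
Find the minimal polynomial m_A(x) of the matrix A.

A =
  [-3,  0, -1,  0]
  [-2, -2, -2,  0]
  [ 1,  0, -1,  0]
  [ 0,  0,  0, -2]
x^2 + 4*x + 4

The characteristic polynomial is χ_A(x) = (x + 2)^4, so the eigenvalues are known. The minimal polynomial is
  m_A(x) = Π_λ (x − λ)^{k_λ}
where k_λ is the size of the *largest* Jordan block for λ (equivalently, the smallest k with (A − λI)^k v = 0 for every generalised eigenvector v of λ).

  λ = -2: largest Jordan block has size 2, contributing (x + 2)^2

So m_A(x) = (x + 2)^2 = x^2 + 4*x + 4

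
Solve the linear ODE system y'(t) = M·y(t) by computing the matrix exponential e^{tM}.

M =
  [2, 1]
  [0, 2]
e^{tM} =
  [exp(2*t), t*exp(2*t)]
  [0, exp(2*t)]

Strategy: write M = P · J · P⁻¹ where J is a Jordan canonical form, so e^{tM} = P · e^{tJ} · P⁻¹, and e^{tJ} can be computed block-by-block.

M has Jordan form
J =
  [2, 1]
  [0, 2]
(up to reordering of blocks).

Per-block formulas:
  For a 2×2 Jordan block J_2(2): exp(t · J_2(2)) = e^(2t)·(I + t·N), where N is the 2×2 nilpotent shift.

After assembling e^{tJ} and conjugating by P, we get:

e^{tM} =
  [exp(2*t), t*exp(2*t)]
  [0, exp(2*t)]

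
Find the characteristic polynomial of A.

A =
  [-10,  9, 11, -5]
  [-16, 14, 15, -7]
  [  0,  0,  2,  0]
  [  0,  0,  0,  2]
x^4 - 8*x^3 + 24*x^2 - 32*x + 16

Expanding det(x·I − A) (e.g. by cofactor expansion or by noting that A is similar to its Jordan form J, which has the same characteristic polynomial as A) gives
  χ_A(x) = x^4 - 8*x^3 + 24*x^2 - 32*x + 16
which factors as (x - 2)^4. The eigenvalues (with algebraic multiplicities) are λ = 2 with multiplicity 4.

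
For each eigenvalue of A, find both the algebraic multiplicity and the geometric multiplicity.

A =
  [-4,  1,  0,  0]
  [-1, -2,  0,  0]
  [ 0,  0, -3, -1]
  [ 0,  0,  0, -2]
λ = -3: alg = 3, geom = 2; λ = -2: alg = 1, geom = 1

Step 1 — factor the characteristic polynomial to read off the algebraic multiplicities:
  χ_A(x) = (x + 2)*(x + 3)^3

Step 2 — compute geometric multiplicities via the rank-nullity identity g(λ) = n − rank(A − λI):
  rank(A − (-3)·I) = 2, so dim ker(A − (-3)·I) = n − 2 = 2
  rank(A − (-2)·I) = 3, so dim ker(A − (-2)·I) = n − 3 = 1

Summary:
  λ = -3: algebraic multiplicity = 3, geometric multiplicity = 2
  λ = -2: algebraic multiplicity = 1, geometric multiplicity = 1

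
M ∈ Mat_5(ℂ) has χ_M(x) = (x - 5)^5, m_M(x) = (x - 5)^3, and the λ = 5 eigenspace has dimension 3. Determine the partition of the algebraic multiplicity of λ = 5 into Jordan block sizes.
Block sizes for λ = 5: [3, 1, 1]

Step 1 — from the characteristic polynomial, algebraic multiplicity of λ = 5 is 5. From dim ker(M − (5)·I) = 3, there are exactly 3 Jordan blocks for λ = 5.
Step 2 — from the minimal polynomial, the factor (x − 5)^3 tells us the largest block for λ = 5 has size 3.
Step 3 — with total size 5, 3 blocks, and largest block 3, the block sizes (in nonincreasing order) are [3, 1, 1].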